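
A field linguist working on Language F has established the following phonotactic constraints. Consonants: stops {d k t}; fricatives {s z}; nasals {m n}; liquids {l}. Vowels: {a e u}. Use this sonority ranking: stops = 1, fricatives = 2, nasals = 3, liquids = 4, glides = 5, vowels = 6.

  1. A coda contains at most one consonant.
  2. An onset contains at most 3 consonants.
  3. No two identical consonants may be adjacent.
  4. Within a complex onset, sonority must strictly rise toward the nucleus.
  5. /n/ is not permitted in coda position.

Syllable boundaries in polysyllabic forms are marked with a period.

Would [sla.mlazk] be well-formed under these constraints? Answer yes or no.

[sla.mlazk] — violates constraint 1: syllable 2 coda /zk/ has 2 consonants (> 1) → ill-formed

no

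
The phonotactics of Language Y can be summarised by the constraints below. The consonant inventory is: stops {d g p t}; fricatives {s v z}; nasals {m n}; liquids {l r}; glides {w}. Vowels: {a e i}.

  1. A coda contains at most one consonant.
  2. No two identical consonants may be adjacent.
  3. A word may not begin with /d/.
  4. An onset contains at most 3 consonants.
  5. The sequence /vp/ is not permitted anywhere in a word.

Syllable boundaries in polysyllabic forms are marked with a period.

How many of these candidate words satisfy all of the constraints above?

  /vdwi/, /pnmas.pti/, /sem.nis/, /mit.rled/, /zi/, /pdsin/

6

/vdwi/ — σ1 onset /vdw/ (3C), coda /∅/ ok → well-formed
/pnmas.pti/ — σ1 onset /pnm/ (3C), coda /s/ ok; σ2 onset /pt/ (2C), coda /∅/ ok → well-formed
/sem.nis/ — σ1 onset /s/, coda /m/ ok; σ2 onset /n/, coda /s/ ok → well-formed
/mit.rled/ — σ1 onset /m/, coda /t/ ok; σ2 onset /rl/ (2C), coda /d/ ok → well-formed
/zi/ — σ1 onset /z/, coda /∅/ ok → well-formed
/pdsin/ — σ1 onset /pds/ (3C), coda /n/ ok → well-formed
Well-formed: /vdwi/, /pnmas.pti/, /sem.nis/, /mit.rled/, /zi/, /pdsin/ → 6.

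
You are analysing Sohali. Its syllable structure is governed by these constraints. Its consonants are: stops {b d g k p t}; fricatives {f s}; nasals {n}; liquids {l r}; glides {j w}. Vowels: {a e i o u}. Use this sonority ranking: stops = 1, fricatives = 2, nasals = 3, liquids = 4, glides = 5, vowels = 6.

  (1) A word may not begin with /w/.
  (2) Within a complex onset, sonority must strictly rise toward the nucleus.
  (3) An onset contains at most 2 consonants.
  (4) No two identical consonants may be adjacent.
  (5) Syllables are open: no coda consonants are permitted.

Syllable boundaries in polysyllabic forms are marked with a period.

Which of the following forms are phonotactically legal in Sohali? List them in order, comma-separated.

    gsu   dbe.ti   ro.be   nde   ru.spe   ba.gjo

gsu — σ1 onset /gs/ (1→2 rises), coda /∅/ ok → phonotactically legal
dbe.ti — violates constraint 2: syllable 1 onset /db/: /d/ (stop, 1) → /b/ (stop, 1) does not rise → phonotactically illegal
ro.be — σ1 onset /r/, coda /∅/ ok; σ2 onset /b/, coda /∅/ ok → phonotactically legal
nde — violates constraint 2: syllable 1 onset /nd/: /n/ (nasal, 3) → /d/ (stop, 1) does not rise → phonotactically illegal
ru.spe — violates constraint 2: syllable 2 onset /sp/: /s/ (fricative, 2) → /p/ (stop, 1) does not rise → phonotactically illegal
ba.gjo — σ1 onset /b/, coda /∅/ ok; σ2 onset /gj/ (1→5 rises), coda /∅/ ok → phonotactically legal

gsu, ro.be, ba.gjo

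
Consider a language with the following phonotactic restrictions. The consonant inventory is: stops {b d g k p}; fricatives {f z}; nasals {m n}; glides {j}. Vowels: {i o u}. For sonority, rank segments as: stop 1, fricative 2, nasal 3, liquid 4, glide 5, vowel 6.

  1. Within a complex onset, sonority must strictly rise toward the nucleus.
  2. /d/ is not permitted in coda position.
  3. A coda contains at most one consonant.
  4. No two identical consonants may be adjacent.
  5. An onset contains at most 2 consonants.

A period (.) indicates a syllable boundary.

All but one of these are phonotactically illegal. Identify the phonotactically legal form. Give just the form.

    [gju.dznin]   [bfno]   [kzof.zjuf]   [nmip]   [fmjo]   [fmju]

[gju.dznin] — violates constraint 5: syllable 2 onset /dzn/ has 3 consonants (> 2) → phonotactically illegal
[bfno] — violates constraint 5: syllable 1 onset /bfn/ has 3 consonants (> 2) → phonotactically illegal
[kzof.zjuf] — σ1 onset /kz/ (1→2 rises), coda /f/ ok; σ2 onset /zj/ (2→5 rises), coda /f/ ok → phonotactically legal
[nmip] — violates constraint 1: syllable 1 onset /nm/: /n/ (nasal, 3) → /m/ (nasal, 3) does not rise → phonotactically illegal
[fmjo] — violates constraint 5: syllable 1 onset /fmj/ has 3 consonants (> 2) → phonotactically illegal
[fmju] — violates constraint 5: syllable 1 onset /fmj/ has 3 consonants (> 2) → phonotactically illegal

[kzof.zjuf]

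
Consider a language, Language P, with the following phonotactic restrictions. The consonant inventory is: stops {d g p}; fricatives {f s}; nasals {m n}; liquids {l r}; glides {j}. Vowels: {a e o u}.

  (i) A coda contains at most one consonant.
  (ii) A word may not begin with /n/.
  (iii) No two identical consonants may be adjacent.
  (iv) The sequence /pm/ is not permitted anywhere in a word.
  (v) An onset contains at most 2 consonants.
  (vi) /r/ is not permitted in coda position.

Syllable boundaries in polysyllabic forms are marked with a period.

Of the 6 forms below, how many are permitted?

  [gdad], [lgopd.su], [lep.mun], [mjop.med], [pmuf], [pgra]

[gdad] — σ1 onset /gd/ (2C), coda /d/ ok → permitted
[lgopd.su] — violates constraint (i): syllable 1 coda /pd/ has 2 consonants (> 1) → not permitted
[lep.mun] — violates constraint (iv): contains banned sequence /pm/ → not permitted
[mjop.med] — violates constraint (iv): contains banned sequence /pm/ → not permitted
[pmuf] — violates constraint (iv): contains banned sequence /pm/ → not permitted
[pgra] — violates constraint (v): syllable 1 onset /pgr/ has 3 consonants (> 2) → not permitted
Permitted: [gdad] → 1.

1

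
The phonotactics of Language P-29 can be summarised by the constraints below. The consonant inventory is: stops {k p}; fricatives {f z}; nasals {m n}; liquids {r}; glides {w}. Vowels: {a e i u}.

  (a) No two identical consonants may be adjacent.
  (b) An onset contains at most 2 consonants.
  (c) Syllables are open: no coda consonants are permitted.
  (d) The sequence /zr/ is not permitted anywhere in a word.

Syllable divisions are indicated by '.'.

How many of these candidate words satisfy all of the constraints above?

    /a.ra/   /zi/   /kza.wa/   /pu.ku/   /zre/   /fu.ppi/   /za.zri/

4

/a.ra/ — σ1 onset /∅/, coda /∅/ ok; σ2 onset /r/, coda /∅/ ok → well-formed
/zi/ — σ1 onset /z/, coda /∅/ ok → well-formed
/kza.wa/ — σ1 onset /kz/ (2C), coda /∅/ ok; σ2 onset /w/, coda /∅/ ok → well-formed
/pu.ku/ — σ1 onset /p/, coda /∅/ ok; σ2 onset /k/, coda /∅/ ok → well-formed
/zre/ — violates constraint (d): contains banned sequence /zr/ → ill-formed
/fu.ppi/ — violates constraint (a): adjacent identical consonants /pp/ → ill-formed
/za.zri/ — violates constraint (d): contains banned sequence /zr/ → ill-formed
Well-formed: /a.ra/, /zi/, /kza.wa/, /pu.ku/ → 4.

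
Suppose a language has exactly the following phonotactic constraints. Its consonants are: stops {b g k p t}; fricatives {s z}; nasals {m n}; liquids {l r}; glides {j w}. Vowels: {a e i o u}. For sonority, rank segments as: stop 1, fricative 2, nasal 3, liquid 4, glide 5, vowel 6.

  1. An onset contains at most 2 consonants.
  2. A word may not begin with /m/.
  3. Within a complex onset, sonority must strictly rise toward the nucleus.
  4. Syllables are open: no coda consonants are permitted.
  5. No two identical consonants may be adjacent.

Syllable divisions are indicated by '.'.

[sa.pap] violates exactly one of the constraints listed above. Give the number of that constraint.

[sa.pap]: syllable 2 coda /p/ has 1 consonant (> 0).
This is a violation of constraint 4: "Syllables are open: no coda consonants are permitted."
The remaining constraints (1, 2, 3, 5) are satisfied.

4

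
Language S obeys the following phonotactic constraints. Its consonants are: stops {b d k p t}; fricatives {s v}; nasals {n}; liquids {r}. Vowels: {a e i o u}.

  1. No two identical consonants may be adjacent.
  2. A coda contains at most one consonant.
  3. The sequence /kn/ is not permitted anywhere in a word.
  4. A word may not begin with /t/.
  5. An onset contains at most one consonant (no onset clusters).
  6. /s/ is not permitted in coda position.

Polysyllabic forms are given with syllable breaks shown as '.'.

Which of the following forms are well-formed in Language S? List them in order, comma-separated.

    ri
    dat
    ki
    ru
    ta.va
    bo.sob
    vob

ri, dat, ki, ru, bo.sob, vob

ri — σ1 onset /r/, coda /∅/ ok → well-formed
dat — σ1 onset /d/, coda /t/ ok → well-formed
ki — σ1 onset /k/, coda /∅/ ok → well-formed
ru — σ1 onset /r/, coda /∅/ ok → well-formed
ta.va — violates constraint 4: word begins with /t/ → ill-formed
bo.sob — σ1 onset /b/, coda /∅/ ok; σ2 onset /s/, coda /b/ ok → well-formed
vob — σ1 onset /v/, coda /b/ ok → well-formed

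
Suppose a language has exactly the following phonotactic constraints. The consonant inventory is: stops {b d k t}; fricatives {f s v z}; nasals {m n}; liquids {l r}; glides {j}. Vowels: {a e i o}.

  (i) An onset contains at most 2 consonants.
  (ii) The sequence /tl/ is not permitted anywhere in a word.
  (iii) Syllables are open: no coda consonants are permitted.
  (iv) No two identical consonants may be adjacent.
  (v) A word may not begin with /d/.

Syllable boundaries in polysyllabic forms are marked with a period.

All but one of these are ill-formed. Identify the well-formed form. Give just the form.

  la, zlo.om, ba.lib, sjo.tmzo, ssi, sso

la — σ1 onset /l/, coda /∅/ ok → well-formed
zlo.om — violates constraint (iii): syllable 2 coda /m/ has 1 consonant (> 0) → ill-formed
ba.lib — violates constraint (iii): syllable 2 coda /b/ has 1 consonant (> 0) → ill-formed
sjo.tmzo — violates constraint (i): syllable 2 onset /tmz/ has 3 consonants (> 2) → ill-formed
ssi — violates constraint (iv): adjacent identical consonants /ss/ → ill-formed
sso — violates constraint (iv): adjacent identical consonants /ss/ → ill-formed

la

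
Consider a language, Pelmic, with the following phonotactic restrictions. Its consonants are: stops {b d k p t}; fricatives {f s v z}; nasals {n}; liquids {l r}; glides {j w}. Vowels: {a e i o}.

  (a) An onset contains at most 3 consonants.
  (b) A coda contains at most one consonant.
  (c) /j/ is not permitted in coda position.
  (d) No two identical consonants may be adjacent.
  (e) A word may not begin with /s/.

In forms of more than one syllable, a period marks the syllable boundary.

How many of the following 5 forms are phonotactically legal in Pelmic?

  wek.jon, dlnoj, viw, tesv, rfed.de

wek.jon — σ1 onset /w/, coda /k/ ok; σ2 onset /j/, coda /n/ ok → phonotactically legal
dlnoj — violates constraint (c): syllable 1 coda contains /j/ → phonotactically illegal
viw — σ1 onset /v/, coda /w/ ok → phonotactically legal
tesv — violates constraint (b): syllable 1 coda /sv/ has 2 consonants (> 1) → phonotactically illegal
rfed.de — violates constraint (d): adjacent identical consonants /dd/ → phonotactically illegal
Phonotactically legal: wek.jon, viw → 2.

2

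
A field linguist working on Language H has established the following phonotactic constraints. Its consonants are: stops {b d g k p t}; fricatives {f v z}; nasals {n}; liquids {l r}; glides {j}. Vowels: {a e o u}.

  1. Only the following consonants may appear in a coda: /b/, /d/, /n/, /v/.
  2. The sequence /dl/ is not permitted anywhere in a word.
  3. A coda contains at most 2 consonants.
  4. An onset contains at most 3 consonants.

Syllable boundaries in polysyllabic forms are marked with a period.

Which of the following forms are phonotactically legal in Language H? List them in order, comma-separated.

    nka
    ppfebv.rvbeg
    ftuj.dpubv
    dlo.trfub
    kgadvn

nka

nka — σ1 onset /nk/ (2C), coda /∅/ ok → phonotactically legal
ppfebv.rvbeg — violates constraint 1: syllable 2 coda contains /g/, which is not a licensed coda consonant → phonotactically illegal
ftuj.dpubv — violates constraint 1: syllable 1 coda contains /j/, which is not a licensed coda consonant → phonotactically illegal
dlo.trfub — violates constraint 2: contains banned sequence /dl/ → phonotactically illegal
kgadvn — violates constraint 3: syllable 1 coda /dvn/ has 3 consonants (> 2) → phonotactically illegal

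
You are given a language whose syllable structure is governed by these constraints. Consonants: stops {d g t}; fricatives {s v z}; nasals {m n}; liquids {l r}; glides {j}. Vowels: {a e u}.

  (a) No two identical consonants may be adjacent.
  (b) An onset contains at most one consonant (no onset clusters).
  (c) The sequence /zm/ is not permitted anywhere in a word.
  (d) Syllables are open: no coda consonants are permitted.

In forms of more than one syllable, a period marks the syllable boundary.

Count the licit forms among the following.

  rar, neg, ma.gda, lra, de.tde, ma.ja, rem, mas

1

rar — violates constraint (d): syllable 1 coda /r/ has 1 consonant (> 0) → illicit
neg — violates constraint (d): syllable 1 coda /g/ has 1 consonant (> 0) → illicit
ma.gda — violates constraint (b): syllable 2 onset /gd/ has 2 consonants (> 1) → illicit
lra — violates constraint (b): syllable 1 onset /lr/ has 2 consonants (> 1) → illicit
de.tde — violates constraint (b): syllable 2 onset /td/ has 2 consonants (> 1) → illicit
ma.ja — σ1 onset /m/, coda /∅/ ok; σ2 onset /j/, coda /∅/ ok → licit
rem — violates constraint (d): syllable 1 coda /m/ has 1 consonant (> 0) → illicit
mas — violates constraint (d): syllable 1 coda /s/ has 1 consonant (> 0) → illicit
Licit: ma.ja → 1.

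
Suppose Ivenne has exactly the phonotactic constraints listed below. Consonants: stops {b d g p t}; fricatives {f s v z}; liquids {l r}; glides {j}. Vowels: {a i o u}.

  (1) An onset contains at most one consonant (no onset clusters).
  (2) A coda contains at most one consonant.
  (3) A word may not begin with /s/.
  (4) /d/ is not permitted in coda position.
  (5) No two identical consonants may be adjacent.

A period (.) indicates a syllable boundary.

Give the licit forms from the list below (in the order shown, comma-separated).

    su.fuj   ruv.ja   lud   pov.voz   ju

su.fuj — violates constraint 3: word begins with /s/ → illicit
ruv.ja — σ1 onset /r/, coda /v/ ok; σ2 onset /j/, coda /∅/ ok → licit
lud — violates constraint 4: syllable 1 coda contains /d/ → illicit
pov.voz — violates constraint 5: adjacent identical consonants /vv/ → illicit
ju — σ1 onset /j/, coda /∅/ ok → licit

ruv.ja, ju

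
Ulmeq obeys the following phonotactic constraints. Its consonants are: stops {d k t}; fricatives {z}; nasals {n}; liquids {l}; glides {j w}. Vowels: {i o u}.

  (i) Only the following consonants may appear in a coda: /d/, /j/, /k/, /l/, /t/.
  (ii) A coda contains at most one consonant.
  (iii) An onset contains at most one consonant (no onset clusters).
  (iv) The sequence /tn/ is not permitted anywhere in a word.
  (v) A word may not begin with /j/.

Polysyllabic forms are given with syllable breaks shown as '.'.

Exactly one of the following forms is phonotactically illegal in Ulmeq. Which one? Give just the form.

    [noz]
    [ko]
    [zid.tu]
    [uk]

[noz] — violates constraint (i): syllable 1 coda contains /z/, which is not a licensed coda consonant → phonotactically illegal
[ko] — σ1 onset /k/, coda /∅/ ok → phonotactically legal
[zid.tu] — σ1 onset /z/, coda /d/ ok; σ2 onset /t/, coda /∅/ ok → phonotactically legal
[uk] — σ1 onset /∅/, coda /k/ ok → phonotactically legal

[noz]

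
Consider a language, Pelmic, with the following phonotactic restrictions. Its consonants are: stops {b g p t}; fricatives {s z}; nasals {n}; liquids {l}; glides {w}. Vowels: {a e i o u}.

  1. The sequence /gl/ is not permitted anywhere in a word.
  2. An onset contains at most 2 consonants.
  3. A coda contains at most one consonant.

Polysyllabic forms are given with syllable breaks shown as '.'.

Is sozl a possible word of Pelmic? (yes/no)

sozl — violates constraint 3: syllable 1 coda /zl/ has 2 consonants (> 1) → phonotactically illegal

no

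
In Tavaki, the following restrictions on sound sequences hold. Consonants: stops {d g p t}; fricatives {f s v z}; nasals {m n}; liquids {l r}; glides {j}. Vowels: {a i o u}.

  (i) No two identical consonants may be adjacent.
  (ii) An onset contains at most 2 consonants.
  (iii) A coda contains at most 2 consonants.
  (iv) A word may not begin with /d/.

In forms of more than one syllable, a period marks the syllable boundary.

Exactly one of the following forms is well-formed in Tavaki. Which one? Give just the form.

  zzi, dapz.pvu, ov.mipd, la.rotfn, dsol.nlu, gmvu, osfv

ov.mipd

zzi — violates constraint (i): adjacent identical consonants /zz/ → ill-formed
dapz.pvu — violates constraint (iv): word begins with /d/ → ill-formed
ov.mipd — σ1 onset /∅/, coda /v/ ok; σ2 onset /m/, coda /pd/ (2C) ok → well-formed
la.rotfn — violates constraint (iii): syllable 2 coda /tfn/ has 3 consonants (> 2) → ill-formed
dsol.nlu — violates constraint (iv): word begins with /d/ → ill-formed
gmvu — violates constraint (ii): syllable 1 onset /gmv/ has 3 consonants (> 2) → ill-formed
osfv — violates constraint (iii): syllable 1 coda /sfv/ has 3 consonants (> 2) → ill-formed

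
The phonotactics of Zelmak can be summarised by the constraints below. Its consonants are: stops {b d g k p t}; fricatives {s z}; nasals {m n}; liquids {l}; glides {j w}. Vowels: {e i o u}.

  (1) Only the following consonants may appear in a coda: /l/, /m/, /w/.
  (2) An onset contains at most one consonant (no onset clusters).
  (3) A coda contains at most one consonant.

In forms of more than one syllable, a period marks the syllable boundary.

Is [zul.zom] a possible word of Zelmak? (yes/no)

[zul.zom] — σ1 onset /z/, coda /l/ ok; σ2 onset /z/, coda /m/ ok → well-formed

yes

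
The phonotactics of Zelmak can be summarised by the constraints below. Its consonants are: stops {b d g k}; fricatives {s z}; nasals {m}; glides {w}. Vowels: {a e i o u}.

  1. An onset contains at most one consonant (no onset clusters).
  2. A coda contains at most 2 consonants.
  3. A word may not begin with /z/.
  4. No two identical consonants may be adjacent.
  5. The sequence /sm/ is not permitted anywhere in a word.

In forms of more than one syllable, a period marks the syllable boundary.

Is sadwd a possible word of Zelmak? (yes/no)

no

sadwd — violates constraint 2: syllable 1 coda /dwd/ has 3 consonants (> 2) → not permitted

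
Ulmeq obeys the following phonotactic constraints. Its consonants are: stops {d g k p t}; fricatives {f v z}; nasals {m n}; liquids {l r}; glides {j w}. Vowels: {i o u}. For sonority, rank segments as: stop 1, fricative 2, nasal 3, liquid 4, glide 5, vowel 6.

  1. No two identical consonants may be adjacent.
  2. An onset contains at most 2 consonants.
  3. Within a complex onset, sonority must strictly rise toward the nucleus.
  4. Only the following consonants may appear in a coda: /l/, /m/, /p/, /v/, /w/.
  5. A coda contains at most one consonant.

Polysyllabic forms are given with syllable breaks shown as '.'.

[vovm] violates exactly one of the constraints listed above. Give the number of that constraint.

[vovm]: syllable 1 coda /vm/ has 2 consonants (> 1).
This is a violation of constraint 5: "A coda contains at most one consonant."
The remaining constraints (1, 2, 3, 4) are satisfied.

5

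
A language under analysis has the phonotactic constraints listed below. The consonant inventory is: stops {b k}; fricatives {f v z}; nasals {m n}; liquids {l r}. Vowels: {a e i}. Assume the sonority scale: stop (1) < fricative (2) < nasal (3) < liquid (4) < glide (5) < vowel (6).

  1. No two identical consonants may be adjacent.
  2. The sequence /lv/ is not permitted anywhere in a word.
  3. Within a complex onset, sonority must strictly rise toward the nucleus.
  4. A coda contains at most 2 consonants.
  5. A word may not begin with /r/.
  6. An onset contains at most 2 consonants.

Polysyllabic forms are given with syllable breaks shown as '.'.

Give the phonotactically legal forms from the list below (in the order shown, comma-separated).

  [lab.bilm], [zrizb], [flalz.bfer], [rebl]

[lab.bilm] — violates constraint 1: adjacent identical consonants /bb/ → phonotactically illegal
[zrizb] — σ1 onset /zr/ (2→4 rises), coda /zb/ (2C) ok → phonotactically legal
[flalz.bfer] — σ1 onset /fl/ (2→4 rises), coda /lz/ (2C) ok; σ2 onset /bf/ (1→2 rises), coda /r/ ok → phonotactically legal
[rebl] — violates constraint 5: word begins with /r/ → phonotactically illegal

[zrizb], [flalz.bfer]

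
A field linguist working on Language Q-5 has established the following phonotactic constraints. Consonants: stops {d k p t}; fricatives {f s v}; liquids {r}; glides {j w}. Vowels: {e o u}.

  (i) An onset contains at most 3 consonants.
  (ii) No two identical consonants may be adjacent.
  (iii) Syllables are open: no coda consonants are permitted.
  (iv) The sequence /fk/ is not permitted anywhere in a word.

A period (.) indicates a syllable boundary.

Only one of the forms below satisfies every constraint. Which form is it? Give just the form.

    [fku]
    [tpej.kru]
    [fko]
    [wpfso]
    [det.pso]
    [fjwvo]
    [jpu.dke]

[jpu.dke]

[fku] — violates constraint (iv): contains banned sequence /fk/ → not permitted
[tpej.kru] — violates constraint (iii): syllable 1 coda /j/ has 1 consonant (> 0) → not permitted
[fko] — violates constraint (iv): contains banned sequence /fk/ → not permitted
[wpfso] — violates constraint (i): syllable 1 onset /wpfs/ has 4 consonants (> 3) → not permitted
[det.pso] — violates constraint (iii): syllable 1 coda /t/ has 1 consonant (> 0) → not permitted
[fjwvo] — violates constraint (i): syllable 1 onset /fjwv/ has 4 consonants (> 3) → not permitted
[jpu.dke] — σ1 onset /jp/ (2C), coda /∅/ ok; σ2 onset /dk/ (2C), coda /∅/ ok → permitted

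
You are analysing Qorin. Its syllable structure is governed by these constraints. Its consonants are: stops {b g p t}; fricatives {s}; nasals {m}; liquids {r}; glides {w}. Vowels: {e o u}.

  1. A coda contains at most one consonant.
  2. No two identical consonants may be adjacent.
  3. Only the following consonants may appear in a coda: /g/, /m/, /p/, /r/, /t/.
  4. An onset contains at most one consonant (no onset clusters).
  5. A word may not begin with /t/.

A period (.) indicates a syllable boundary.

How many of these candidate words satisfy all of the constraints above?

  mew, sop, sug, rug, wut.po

4

mew — violates constraint 3: syllable 1 coda contains /w/, which is not a licensed coda consonant → ill-formed
sop — σ1 onset /s/, coda /p/ ok → well-formed
sug — σ1 onset /s/, coda /g/ ok → well-formed
rug — σ1 onset /r/, coda /g/ ok → well-formed
wut.po — σ1 onset /w/, coda /t/ ok; σ2 onset /p/, coda /∅/ ok → well-formed
Well-formed: sop, sug, rug, wut.po → 4.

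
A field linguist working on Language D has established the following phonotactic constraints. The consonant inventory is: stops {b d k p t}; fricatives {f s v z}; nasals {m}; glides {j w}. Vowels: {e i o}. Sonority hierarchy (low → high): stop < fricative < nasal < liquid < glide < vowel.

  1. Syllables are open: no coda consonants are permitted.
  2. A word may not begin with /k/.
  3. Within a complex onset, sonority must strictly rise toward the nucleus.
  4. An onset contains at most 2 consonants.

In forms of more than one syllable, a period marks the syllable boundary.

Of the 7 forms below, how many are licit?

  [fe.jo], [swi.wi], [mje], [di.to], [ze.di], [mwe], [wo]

[fe.jo] — σ1 onset /f/, coda /∅/ ok; σ2 onset /j/, coda /∅/ ok → licit
[swi.wi] — σ1 onset /sw/ (2→5 rises), coda /∅/ ok; σ2 onset /w/, coda /∅/ ok → licit
[mje] — σ1 onset /mj/ (3→5 rises), coda /∅/ ok → licit
[di.to] — σ1 onset /d/, coda /∅/ ok; σ2 onset /t/, coda /∅/ ok → licit
[ze.di] — σ1 onset /z/, coda /∅/ ok; σ2 onset /d/, coda /∅/ ok → licit
[mwe] — σ1 onset /mw/ (3→5 rises), coda /∅/ ok → licit
[wo] — σ1 onset /w/, coda /∅/ ok → licit
Licit: [fe.jo], [swi.wi], [mje], [di.to], [ze.di], [mwe], [wo] → 7.

7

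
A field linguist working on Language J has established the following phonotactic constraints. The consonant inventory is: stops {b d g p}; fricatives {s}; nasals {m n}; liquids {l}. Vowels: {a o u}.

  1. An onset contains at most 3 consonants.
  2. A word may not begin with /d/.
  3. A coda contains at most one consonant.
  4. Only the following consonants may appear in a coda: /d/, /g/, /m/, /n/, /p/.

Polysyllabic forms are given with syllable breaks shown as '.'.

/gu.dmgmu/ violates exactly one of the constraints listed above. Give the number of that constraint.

1

/gu.dmgmu/: syllable 2 onset /dmgm/ has 4 consonants (> 3).
This is a violation of constraint 1: "An onset contains at most 3 consonants."
The remaining constraints (2, 3, 4) are satisfied.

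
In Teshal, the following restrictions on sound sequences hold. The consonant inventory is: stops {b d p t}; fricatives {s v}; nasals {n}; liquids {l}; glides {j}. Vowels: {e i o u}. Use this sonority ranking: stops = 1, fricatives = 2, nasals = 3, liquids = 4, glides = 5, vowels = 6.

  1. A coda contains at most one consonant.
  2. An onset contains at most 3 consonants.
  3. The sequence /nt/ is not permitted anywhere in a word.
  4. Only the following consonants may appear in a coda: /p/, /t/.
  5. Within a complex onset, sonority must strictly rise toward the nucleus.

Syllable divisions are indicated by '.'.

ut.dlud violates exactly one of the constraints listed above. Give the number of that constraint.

ut.dlud: syllable 2 coda contains /d/, which is not a licensed coda consonant.
This is a violation of constraint 4: "Only the following consonants may appear in a coda: /p/, /t/."
The remaining constraints (1, 2, 3, 5) are satisfied.

4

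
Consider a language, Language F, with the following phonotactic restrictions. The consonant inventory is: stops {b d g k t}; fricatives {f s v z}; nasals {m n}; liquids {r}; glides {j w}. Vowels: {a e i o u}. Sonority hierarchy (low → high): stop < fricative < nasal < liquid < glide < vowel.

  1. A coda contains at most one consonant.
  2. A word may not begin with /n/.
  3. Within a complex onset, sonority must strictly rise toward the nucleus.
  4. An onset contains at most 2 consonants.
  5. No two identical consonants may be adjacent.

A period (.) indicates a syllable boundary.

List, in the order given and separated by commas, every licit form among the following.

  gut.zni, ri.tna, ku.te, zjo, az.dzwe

gut.zni, ri.tna, ku.te, zjo

gut.zni — σ1 onset /g/, coda /t/ ok; σ2 onset /zn/ (2→3 rises), coda /∅/ ok → licit
ri.tna — σ1 onset /r/, coda /∅/ ok; σ2 onset /tn/ (1→3 rises), coda /∅/ ok → licit
ku.te — σ1 onset /k/, coda /∅/ ok; σ2 onset /t/, coda /∅/ ok → licit
zjo — σ1 onset /zj/ (2→5 rises), coda /∅/ ok → licit
az.dzwe — violates constraint 4: syllable 2 onset /dzw/ has 3 consonants (> 2) → illicit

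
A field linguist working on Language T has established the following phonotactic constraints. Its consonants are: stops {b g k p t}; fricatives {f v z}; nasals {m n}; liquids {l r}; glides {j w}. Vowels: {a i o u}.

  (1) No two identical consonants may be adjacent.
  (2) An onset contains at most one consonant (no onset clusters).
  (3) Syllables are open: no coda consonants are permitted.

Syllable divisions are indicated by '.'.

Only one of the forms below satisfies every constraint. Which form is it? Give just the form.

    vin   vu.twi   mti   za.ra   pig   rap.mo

za.ra

vin — violates constraint 3: syllable 1 coda /n/ has 1 consonant (> 0) → illicit
vu.twi — violates constraint 2: syllable 2 onset /tw/ has 2 consonants (> 1) → illicit
mti — violates constraint 2: syllable 1 onset /mt/ has 2 consonants (> 1) → illicit
za.ra — σ1 onset /z/, coda /∅/ ok; σ2 onset /r/, coda /∅/ ok → licit
pig — violates constraint 3: syllable 1 coda /g/ has 1 consonant (> 0) → illicit
rap.mo — violates constraint 3: syllable 1 coda /p/ has 1 consonant (> 0) → illicit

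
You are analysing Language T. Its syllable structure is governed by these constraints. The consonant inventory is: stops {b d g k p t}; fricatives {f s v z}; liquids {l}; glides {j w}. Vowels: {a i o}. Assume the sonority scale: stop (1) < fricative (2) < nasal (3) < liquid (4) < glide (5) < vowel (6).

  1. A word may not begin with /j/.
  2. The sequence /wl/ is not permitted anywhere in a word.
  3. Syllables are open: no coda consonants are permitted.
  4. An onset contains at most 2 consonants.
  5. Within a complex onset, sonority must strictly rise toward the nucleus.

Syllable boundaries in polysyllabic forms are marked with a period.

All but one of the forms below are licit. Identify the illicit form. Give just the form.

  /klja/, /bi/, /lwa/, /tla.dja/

/klja/ — violates constraint 4: syllable 1 onset /klj/ has 3 consonants (> 2) → illicit
/bi/ — σ1 onset /b/, coda /∅/ ok → licit
/lwa/ — σ1 onset /lw/ (4→5 rises), coda /∅/ ok → licit
/tla.dja/ — σ1 onset /tl/ (1→4 rises), coda /∅/ ok; σ2 onset /dj/ (1→5 rises), coda /∅/ ok → licit

/klja/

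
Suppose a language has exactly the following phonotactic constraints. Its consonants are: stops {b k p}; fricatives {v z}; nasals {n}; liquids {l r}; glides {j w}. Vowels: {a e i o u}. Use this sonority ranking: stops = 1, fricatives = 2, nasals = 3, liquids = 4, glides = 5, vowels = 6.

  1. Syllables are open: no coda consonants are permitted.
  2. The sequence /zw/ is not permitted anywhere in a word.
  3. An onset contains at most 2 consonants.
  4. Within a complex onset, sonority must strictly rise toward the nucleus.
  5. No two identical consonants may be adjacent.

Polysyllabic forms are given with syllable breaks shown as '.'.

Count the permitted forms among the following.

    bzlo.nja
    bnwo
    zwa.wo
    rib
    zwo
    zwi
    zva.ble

bzlo.nja — violates constraint 3: syllable 1 onset /bzl/ has 3 consonants (> 2) → not permitted
bnwo — violates constraint 3: syllable 1 onset /bnw/ has 3 consonants (> 2) → not permitted
zwa.wo — violates constraint 2: contains banned sequence /zw/ → not permitted
rib — violates constraint 1: syllable 1 coda /b/ has 1 consonant (> 0) → not permitted
zwo — violates constraint 2: contains banned sequence /zw/ → not permitted
zwi — violates constraint 2: contains banned sequence /zw/ → not permitted
zva.ble — violates constraint 4: syllable 1 onset /zv/: /z/ (fricative, 2) → /v/ (fricative, 2) does not rise → not permitted
No form is permitted → 0.

0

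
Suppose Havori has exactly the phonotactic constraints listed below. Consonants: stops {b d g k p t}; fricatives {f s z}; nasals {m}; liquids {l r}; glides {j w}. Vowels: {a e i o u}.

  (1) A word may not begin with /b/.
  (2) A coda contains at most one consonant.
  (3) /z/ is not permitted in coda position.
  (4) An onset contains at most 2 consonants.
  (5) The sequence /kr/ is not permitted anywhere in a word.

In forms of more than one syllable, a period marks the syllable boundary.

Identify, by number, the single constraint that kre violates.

5

kre: contains banned sequence /kr/.
This is a violation of constraint 5: "The sequence /kr/ is not permitted anywhere in a word."
The remaining constraints (1, 2, 3, 4) are satisfied.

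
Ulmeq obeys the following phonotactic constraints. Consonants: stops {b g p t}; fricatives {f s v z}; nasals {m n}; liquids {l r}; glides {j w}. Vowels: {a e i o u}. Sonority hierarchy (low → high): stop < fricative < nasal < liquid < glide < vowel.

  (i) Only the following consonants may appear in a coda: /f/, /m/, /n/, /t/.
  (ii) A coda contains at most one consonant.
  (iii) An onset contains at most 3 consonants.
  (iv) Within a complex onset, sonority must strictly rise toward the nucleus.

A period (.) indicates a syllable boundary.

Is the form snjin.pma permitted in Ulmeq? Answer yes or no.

snjin.pma — σ1 onset /snj/ (2→3→5 rises), coda /n/ ok; σ2 onset /pm/ (1→3 rises), coda /∅/ ok → permitted

yes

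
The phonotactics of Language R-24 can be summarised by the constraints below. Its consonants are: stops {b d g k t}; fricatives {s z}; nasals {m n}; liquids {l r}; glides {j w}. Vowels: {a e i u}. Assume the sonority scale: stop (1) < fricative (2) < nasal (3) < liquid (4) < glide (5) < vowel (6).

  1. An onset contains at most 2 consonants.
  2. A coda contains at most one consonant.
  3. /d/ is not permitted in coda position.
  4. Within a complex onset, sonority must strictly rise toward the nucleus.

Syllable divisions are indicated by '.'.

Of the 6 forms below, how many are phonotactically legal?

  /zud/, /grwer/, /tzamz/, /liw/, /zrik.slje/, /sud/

1

/zud/ — violates constraint 3: syllable 1 coda contains /d/ → phonotactically illegal
/grwer/ — violates constraint 1: syllable 1 onset /grw/ has 3 consonants (> 2) → phonotactically illegal
/tzamz/ — violates constraint 2: syllable 1 coda /mz/ has 2 consonants (> 1) → phonotactically illegal
/liw/ — σ1 onset /l/, coda /w/ ok → phonotactically legal
/zrik.slje/ — violates constraint 1: syllable 2 onset /slj/ has 3 consonants (> 2) → phonotactically illegal
/sud/ — violates constraint 3: syllable 1 coda contains /d/ → phonotactically illegal
Phonotactically legal: /liw/ → 1.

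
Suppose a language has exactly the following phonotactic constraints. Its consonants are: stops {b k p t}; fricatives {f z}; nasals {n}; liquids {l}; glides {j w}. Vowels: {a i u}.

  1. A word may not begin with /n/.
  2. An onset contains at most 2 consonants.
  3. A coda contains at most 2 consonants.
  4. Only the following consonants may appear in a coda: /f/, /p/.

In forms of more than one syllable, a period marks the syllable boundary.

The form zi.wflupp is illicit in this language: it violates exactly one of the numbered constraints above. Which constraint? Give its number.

2

zi.wflupp: syllable 2 onset /wfl/ has 3 consonants (> 2).
This is a violation of constraint 2: "An onset contains at most 2 consonants."
The remaining constraints (1, 3, 4) are satisfied.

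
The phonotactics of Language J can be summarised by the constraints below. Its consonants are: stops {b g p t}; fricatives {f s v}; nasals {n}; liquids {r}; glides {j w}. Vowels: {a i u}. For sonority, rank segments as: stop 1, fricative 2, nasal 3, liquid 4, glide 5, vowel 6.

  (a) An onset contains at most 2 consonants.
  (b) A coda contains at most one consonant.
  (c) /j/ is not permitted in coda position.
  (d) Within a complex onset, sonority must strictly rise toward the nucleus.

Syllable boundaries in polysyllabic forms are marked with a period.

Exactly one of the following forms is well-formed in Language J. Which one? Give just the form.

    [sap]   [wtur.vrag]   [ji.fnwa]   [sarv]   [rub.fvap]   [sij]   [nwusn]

[sap]

[sap] — σ1 onset /s/, coda /p/ ok → well-formed
[wtur.vrag] — violates constraint (d): syllable 1 onset /wt/: /w/ (glide, 5) → /t/ (stop, 1) does not rise → ill-formed
[ji.fnwa] — violates constraint (a): syllable 2 onset /fnw/ has 3 consonants (> 2) → ill-formed
[sarv] — violates constraint (b): syllable 1 coda /rv/ has 2 consonants (> 1) → ill-formed
[rub.fvap] — violates constraint (d): syllable 2 onset /fv/: /f/ (fricative, 2) → /v/ (fricative, 2) does not rise → ill-formed
[sij] — violates constraint (c): syllable 1 coda contains /j/ → ill-formed
[nwusn] — violates constraint (b): syllable 1 coda /sn/ has 2 consonants (> 1) → ill-formed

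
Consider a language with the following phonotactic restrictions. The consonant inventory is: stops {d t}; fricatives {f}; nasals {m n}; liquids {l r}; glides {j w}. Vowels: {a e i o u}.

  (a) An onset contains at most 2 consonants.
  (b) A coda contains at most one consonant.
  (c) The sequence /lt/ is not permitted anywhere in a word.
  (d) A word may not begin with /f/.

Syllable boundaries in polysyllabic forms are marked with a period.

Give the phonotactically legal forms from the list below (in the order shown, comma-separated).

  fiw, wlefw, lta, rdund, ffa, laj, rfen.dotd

laj

fiw — violates constraint (d): word begins with /f/ → phonotactically illegal
wlefw — violates constraint (b): syllable 1 coda /fw/ has 2 consonants (> 1) → phonotactically illegal
lta — violates constraint (c): contains banned sequence /lt/ → phonotactically illegal
rdund — violates constraint (b): syllable 1 coda /nd/ has 2 consonants (> 1) → phonotactically illegal
ffa — violates constraint (d): word begins with /f/ → phonotactically illegal
laj — σ1 onset /l/, coda /j/ ok → phonotactically legal
rfen.dotd — violates constraint (b): syllable 2 coda /td/ has 2 consonants (> 1) → phonotactically illegal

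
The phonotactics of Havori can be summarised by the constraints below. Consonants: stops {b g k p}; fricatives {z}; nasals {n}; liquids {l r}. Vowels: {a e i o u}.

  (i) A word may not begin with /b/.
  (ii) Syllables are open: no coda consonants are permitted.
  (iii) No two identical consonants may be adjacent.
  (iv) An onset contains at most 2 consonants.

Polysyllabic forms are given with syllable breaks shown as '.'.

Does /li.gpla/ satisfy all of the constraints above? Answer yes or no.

/li.gpla/ — violates constraint (iv): syllable 2 onset /gpl/ has 3 consonants (> 2) → not permitted

no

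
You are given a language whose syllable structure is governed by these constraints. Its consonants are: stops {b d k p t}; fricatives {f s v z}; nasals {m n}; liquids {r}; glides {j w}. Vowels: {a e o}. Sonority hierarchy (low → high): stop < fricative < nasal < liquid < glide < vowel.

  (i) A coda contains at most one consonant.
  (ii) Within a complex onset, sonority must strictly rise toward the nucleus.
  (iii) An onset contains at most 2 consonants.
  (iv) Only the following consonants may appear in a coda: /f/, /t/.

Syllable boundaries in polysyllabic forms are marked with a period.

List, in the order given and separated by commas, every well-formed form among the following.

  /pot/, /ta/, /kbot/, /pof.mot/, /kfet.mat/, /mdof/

/pot/ — σ1 onset /p/, coda /t/ ok → well-formed
/ta/ — σ1 onset /t/, coda /∅/ ok → well-formed
/kbot/ — violates constraint (ii): syllable 1 onset /kb/: /k/ (stop, 1) → /b/ (stop, 1) does not rise → ill-formed
/pof.mot/ — σ1 onset /p/, coda /f/ ok; σ2 onset /m/, coda /t/ ok → well-formed
/kfet.mat/ — σ1 onset /kf/ (1→2 rises), coda /t/ ok; σ2 onset /m/, coda /t/ ok → well-formed
/mdof/ — violates constraint (ii): syllable 1 onset /md/: /m/ (nasal, 3) → /d/ (stop, 1) does not rise → ill-formed

/pot/, /ta/, /pof.mot/, /kfet.mat/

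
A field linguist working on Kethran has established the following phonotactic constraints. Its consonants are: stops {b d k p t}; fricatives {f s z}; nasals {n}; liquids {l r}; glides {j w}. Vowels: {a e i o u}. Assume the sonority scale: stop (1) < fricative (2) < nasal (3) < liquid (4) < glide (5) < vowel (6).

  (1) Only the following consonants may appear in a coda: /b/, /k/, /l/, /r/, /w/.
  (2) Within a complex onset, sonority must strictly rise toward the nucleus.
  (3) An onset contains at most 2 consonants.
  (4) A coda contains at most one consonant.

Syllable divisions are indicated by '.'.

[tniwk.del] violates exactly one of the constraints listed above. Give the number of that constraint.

4

[tniwk.del]: syllable 1 coda /wk/ has 2 consonants (> 1).
This is a violation of constraint 4: "A coda contains at most one consonant."
The remaining constraints (1, 2, 3) are satisfied.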